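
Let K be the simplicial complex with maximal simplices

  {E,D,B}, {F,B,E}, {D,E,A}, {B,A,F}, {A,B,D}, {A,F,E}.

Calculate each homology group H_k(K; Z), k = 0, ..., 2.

H_0 ≅ Z,  H_1 = 0,  H_2 ≅ Z.

We work with the vertex ordering A < B < D < E < F. The simplices of K, each written with vertices in increasing order, are:

  0-simplices (5): A, B, D, E, F
  1-simplices (9): AB, AD, AE, AF, BD, BE, BF, DE, EF
  2-simplices (6): ABD, ABF, ADE, AEF, BDE, BEF

so the chain groups are C_0 ≅ Z^5, C_1 ≅ Z^9, C_2 ≅ Z^6.

The boundary map ∂_1: C_1 → C_0 maps an edge to its endpoints' difference, ∂[p,q] = q − p. For instance
  ∂EF = F − E.
The resulting 5×9 matrix has rank 4, and its Smith normal form has invariant factors (1,1,1,1).

Boundary ∂_2: C_2 → C_1 acts by ∂[p,q,r] = [q,r] − [p,r] + [p,q]. For instance
  ∂ABF = BF − AF + AB,
  ∂AEF = EF − AF + AE.
The resulting 9×6 matrix has rank 5, and its Smith normal form has invariant factors (1,1,1,1,1).

From H_k ≅ ker(∂_k) / im(∂_{k+1}) we obtain:

  H_0: rank C_0 − rank ∂_1 = 5 − 4 = 1, and the invariant factors of ∂_1 are all 1, so H_0 = Z.
  H_1: rank ker ∂_1 − rank ∂_2 = (9 − 4) − 5 = 0, and the invariant factors of ∂_2 are all 1, so H_1 = 0.
  H_2: rank ker ∂_2 − rank ∂_3 = (6 − 5) − 0 = 1, and there is no ∂_3, so H_2 = Z.

As a check, the Euler characteristic is 5 − 9 + 6 = 2, which agrees with 1 − 0 + 1 = 2.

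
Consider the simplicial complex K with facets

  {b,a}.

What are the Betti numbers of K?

Order the vertices as a < b. Listing each simplex with vertices in this order, K has dimension 1 with simplices:

  0-simplices (2): a, b
  1-simplices (1): ab

Hence C_0 ≅ Z^2, C_1 ≅ Z^1.

The boundary map ∂_1: C_1 → C_0 maps an edge to its endpoints' difference, ∂[p,q] = q − p. For instance
  ∂ab = b − a.
This gives a 2×1 integer matrix of rank 1; reducing to Smith normal form yields diagonal entries (1).

Computing H_k = (kernel of ∂_k) / (image of ∂_{k+1}):

  H_0: rank C_0 − rank ∂_1 = 2 − 1 = 1, and the invariant factors of ∂_1 are all 1, so H_0 = Z.
  H_1: rank ker ∂_1 − rank ∂_2 = (1 − 1) − 0 = 0, and there is no ∂_2, so H_1 = 0.

As a check, the Euler characteristic is 2 − 1 = 1, which agrees with 1 − 0 = 1.

Hence the Betti numbers are b_0 = 1, b_1 = 0.

b_0 = 1, b_1 = 0.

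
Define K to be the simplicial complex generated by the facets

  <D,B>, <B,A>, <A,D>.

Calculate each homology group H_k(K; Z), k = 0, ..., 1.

H_0 ≅ Z,  H_1 ≅ Z.

Order the vertices as A < B < D. Listing each simplex with vertices in this order, K has dimension 1 with simplices:

  0-simplices (3): A, B, D
  1-simplices (3): AB, AD, BD

giving chain groups C_0 ≅ Z^3, C_1 ≅ Z^3.

The boundary map ∂_1: C_1 → C_0 is given by ∂[p,q] = [q] − [p]. For instance
  ∂AD = D − A.
The resulting 3×3 matrix has rank 2, and its Smith normal form has invariant factors (1,1).

From H_k ≅ ker(∂_k) / im(∂_{k+1}) we obtain:

  H_0: rank C_0 − rank ∂_1 = 3 − 2 = 1, and the invariant factors of ∂_1 are all 1, so H_0 ≅ Z.
  H_1: rank ker ∂_1 − rank ∂_2 = (3 − 2) − 0 = 1, and there is no ∂_2, so H_1 ≅ Z.

As a check, the Euler characteristic is 3 − 3 = 0, which agrees with 1 − 1 = 0.
(K is a triangulation of the circle S^1.)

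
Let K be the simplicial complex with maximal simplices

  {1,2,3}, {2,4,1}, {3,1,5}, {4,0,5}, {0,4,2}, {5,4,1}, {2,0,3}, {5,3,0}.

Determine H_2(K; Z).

H_2 = Z.

We work with the vertex ordering 0 < 1 < 2 < 3 < 4 < 5. The simplices of K, each written with vertices in increasing order, are:

  0-simplices (6): [0], [1], [2], [3], [4], [5]
  1-simplices (12): [0,2], [0,3], [0,4], [0,5], [1,2], [1,3], [1,4], [1,5], [2,3], [2,4], [3,5], [4,5]
  2-simplices (8): [0,2,3], [0,2,4], [0,3,5], [0,4,5], [1,2,3], [1,2,4], [1,3,5], [1,4,5]

Hence C_0 ≅ Z^6, C_1 ≅ Z^12, C_2 ≅ Z^8.

Boundary ∂_1: C_1 → C_0 maps an edge to its endpoints' difference, ∂[p,q] = q − p. For instance
  ∂[4,5] = [5] − [4].
The resulting 6×12 matrix has rank 5, and its Smith normal form has invariant factors (1,1,1,1,1).

Boundary ∂_2: C_2 → C_1 acts by ∂[p,q,r] = [q,r] − [p,r] + [p,q]. For instance
  ∂[1,2,4] = [2,4] − [1,4] + [1,2],
  ∂[0,2,3] = [2,3] − [0,3] + [0,2].
As a 12×8 matrix over Z this has rank 7, with invariant factors (1,1,1,1,1,1,1).

Reading off H_k = ker ∂_k / im ∂_{k+1}:

  H_2: rank ker ∂_2 − rank ∂_3 = (8 − 7) − 0 = 1, and there is no ∂_3, so H_2 ≅ Z.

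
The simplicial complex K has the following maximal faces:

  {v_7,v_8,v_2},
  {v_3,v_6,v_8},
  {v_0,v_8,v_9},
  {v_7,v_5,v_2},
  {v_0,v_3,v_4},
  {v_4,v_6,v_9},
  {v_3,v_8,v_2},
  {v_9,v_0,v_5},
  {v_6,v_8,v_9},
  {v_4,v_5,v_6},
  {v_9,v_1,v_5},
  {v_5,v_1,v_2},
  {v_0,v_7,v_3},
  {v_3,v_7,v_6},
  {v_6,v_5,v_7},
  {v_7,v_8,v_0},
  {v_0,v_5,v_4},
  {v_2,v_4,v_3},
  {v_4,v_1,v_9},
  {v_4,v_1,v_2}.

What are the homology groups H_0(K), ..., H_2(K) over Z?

H_0 ≅ Z,  H_1 ≅ Z ⊕ Z/2,  H_2 = 0.

We work with the vertex ordering v_0 < v_1 < v_2 < v_3 < v_4 < v_5 < v_6 < v_7 < v_8 < v_9. The simplices of K, each written with vertices in increasing order, are:

  0-simplices (10): [v_0], [v_1], [v_2], [v_3], [v_4], [v_5], [v_6], [v_7], [v_8], [v_9]
  1-simplices (30): (30 of them)
  2-simplices (20): (20 of them)

so the chain groups are C_0 ≅ Z^10, C_1 ≅ Z^30, C_2 ≅ Z^20.

∂_1: C_1 → C_0 maps an edge to its endpoints' difference, ∂[p,q] = q − p. For instance
  ∂[v_3,v_6] = [v_6] − [v_3].
This gives a 10×30 integer matrix of rank 9; reducing to Smith normal form yields diagonal entries (1,1,1,1,1,1,1,1,1).

Boundary ∂_2: C_2 → C_1 sends each 2-simplex [p,q,r] to [q,r] − [p,r] + [p,q]. For instance
  ∂[v_1,v_2,v_4] = [v_2,v_4] − [v_1,v_4] + [v_1,v_2],
  ∂[v_5,v_6,v_7] = [v_6,v_7] − [v_5,v_7] + [v_5,v_6].
The resulting 30×20 matrix has rank 20, and its Smith normal form has invariant factors (1,1,1,1,1,1,1,1,1,1,1,1,1,1,1,1,1,1,1,2).

Now H_k = ker ∂_k / im ∂_{k+1}, so:

  H_0: rank C_0 − rank ∂_1 = 10 − 9 = 1, and the invariant factors of ∂_1 are all 1, so H_0 ≅ Z.
  H_1: rank ker ∂_1 − rank ∂_2 = (30 − 9) − 20 = 1, and ∂_2 has invariant factor 2 > 1, so H_1 ≅ Z ⊕ Z/2.
  H_2: rank ker ∂_2 − rank ∂_3 = (20 − 20) − 0 = 0, and there is no ∂_3, so H_2 ≅ 0.

As a check, the Euler characteristic is 10 − 30 + 20 = 0, which agrees with 1 − 1 + 0 = 0.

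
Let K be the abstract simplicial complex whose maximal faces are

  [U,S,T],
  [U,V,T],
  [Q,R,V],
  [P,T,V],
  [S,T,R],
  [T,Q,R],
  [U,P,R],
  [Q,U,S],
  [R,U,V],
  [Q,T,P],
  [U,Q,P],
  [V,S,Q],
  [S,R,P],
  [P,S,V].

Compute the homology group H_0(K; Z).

Take the total order P < Q < R < S < T < U < V on the vertex set. Then K (dimension 2) consists of the simplices:

  0-simplices (7): P, Q, R, S, T, U, V
  1-simplices (21): PQ, PR, PS, PT, PU, PV, QR, QS, QT, QU, QV, RS, RT, RU, RV, ST, SU, SV, TU, TV, UV
  2-simplices (14): PQT, PQU, PRS, PRU, PSV, PTV, QRT, QRV, QSU, QSV, RST, RUV, STU, TUV

Hence C_0 ≅ Z^7, C_1 ≅ Z^21, C_2 ≅ Z^14.

∂_1: C_1 → C_0 maps an edge to its endpoints' difference, ∂[p,q] = q − p.
The 7×21 boundary matrix has rank 6 and Smith normal form diag(1,1,1,1,1,1).

Boundary ∂_2: C_2 → C_1 maps a triangle to the signed sum of its edges. For instance
  ∂TUV = UV − TV + TU,
  ∂PQU = QU − PU + PQ.
The resulting 21×14 matrix has rank 13, and its Smith normal form has invariant factors (1,1,1,1,1,1,1,1,1,1,1,1,1).

Reading off H_k = ker ∂_k / im ∂_{k+1}:

  H_0: rank C_0 − rank ∂_1 = 7 − 6 = 1, and the invariant factors of ∂_1 are all 1, so H_0 = Z.

H_0 ≅ Z.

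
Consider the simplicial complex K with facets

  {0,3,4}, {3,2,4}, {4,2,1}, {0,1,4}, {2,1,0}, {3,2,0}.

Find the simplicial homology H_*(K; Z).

H_0 ≅ Z,  H_1 = 0,  H_2 ≅ Z.

K has 5 vertices, 9 edges, 6 triangles.
rank ∂_0 = 0, rank ∂_1 = 4 ⇒ b_0 = 5 − 0 − 4 = 1; all invariant factors of ∂_1 are 1 so no torsion. So H_0 = Z.
rank ∂_1 = 4, rank ∂_2 = 5 ⇒ b_1 = 9 − 4 − 5 = 0; all invariant factors of ∂_2 are 1 so no torsion. So H_1 = 0.
rank ∂_2 = 5, rank ∂_3 = 0 ⇒ b_2 = 6 − 5 − 0 = 1. So H_2 = Z.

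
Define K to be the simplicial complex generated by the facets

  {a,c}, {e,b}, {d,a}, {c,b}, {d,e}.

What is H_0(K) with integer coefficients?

H_0 ≅ Z.

Fix the vertex order a < b < c < d < e and write every simplex with vertices in increasing order. Then dim K = 1 and the simplices of K are:

  0-simplices (5): a, b, c, d, e
  1-simplices (5): ac, ad, bc, be, de

so the chain groups are C_0 ≅ Z^5, C_1 ≅ Z^5.

The boundary map ∂_1: C_1 → C_0 is given by ∂[p,q] = [q] − [p]. For instance
  ∂de = e − d.
The 5×5 boundary matrix has rank 4 and Smith normal form diag(1,1,1,1).

Reading off H_k = ker ∂_k / im ∂_{k+1}:

  H_0: rank C_0 − rank ∂_1 = 5 − 4 = 1, and the invariant factors of ∂_1 are all 1, so H_0 ≅ Z.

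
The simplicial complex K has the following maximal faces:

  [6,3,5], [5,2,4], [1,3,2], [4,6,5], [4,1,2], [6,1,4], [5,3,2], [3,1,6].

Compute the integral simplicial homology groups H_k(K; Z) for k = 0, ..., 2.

Fix the vertex order 1 < 2 < 3 < 4 < 5 < 6 and write every simplex with vertices in increasing order. Then dim K = 2 and the simplices of K are:

  0-simplices (6): [1], [2], [3], [4], [5], [6]
  1-simplices (12): [1,2], [1,3], [1,4], [1,6], [2,3], [2,4], [2,5], [3,5], [3,6], [4,5], [4,6], [5,6]
  2-simplices (8): [1,2,3], [1,2,4], [1,3,6], [1,4,6], [2,3,5], [2,4,5], [3,5,6], [4,5,6]

giving chain groups C_0 ≅ Z^6, C_1 ≅ Z^12, C_2 ≅ Z^8.

∂_1: C_1 → C_0 sends each edge [p,q] (with p < q) to q − p.
The resulting 6×12 matrix has rank 5, and its Smith normal form has invariant factors (1,1,1,1,1).

Boundary ∂_2: C_2 → C_1 acts by ∂[p,q,r] = [q,r] − [p,r] + [p,q]. For instance
  ∂[1,3,6] = [3,6] − [1,6] + [1,3],
  ∂[4,5,6] = [5,6] − [4,6] + [4,5].
The 12×8 boundary matrix has rank 7 and Smith normal form diag(1,1,1,1,1,1,1).

From H_k ≅ ker(∂_k) / im(∂_{k+1}) we obtain:

  H_0: rank C_0 − rank ∂_1 = 6 − 5 = 1, and the invariant factors of ∂_1 are all 1, so H_0 ≅ Z.
  H_1: rank ker ∂_1 − rank ∂_2 = (12 − 5) − 7 = 0, and the invariant factors of ∂_2 are all 1, so H_1 ≅ 0.
  H_2: rank ker ∂_2 − rank ∂_3 = (8 − 7) − 0 = 1, and there is no ∂_3, so H_2 ≅ Z.

H_0 ≅ Z,  H_1 = 0,  H_2 ≅ Z.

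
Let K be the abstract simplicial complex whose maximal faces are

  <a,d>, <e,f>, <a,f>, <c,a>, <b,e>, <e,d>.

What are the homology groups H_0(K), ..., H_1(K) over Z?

Take the total order a < b < c < d < e < f on the vertex set. Then K (dimension 1) consists of the simplices:

  0-simplices (6): a, b, c, d, e, f
  1-simplices (6): ac, ad, af, be, de, ef

so the chain groups are C_0 ≅ Z^6, C_1 ≅ Z^6.

The boundary map ∂_1: C_1 → C_0 is given by ∂[p,q] = [q] − [p].
The resulting 6×6 matrix has rank 5, and its Smith normal form has invariant factors (1,1,1,1,1).

From H_k ≅ ker(∂_k) / im(∂_{k+1}) we obtain:

  H_0: rank C_0 − rank ∂_1 = 6 − 5 = 1, and the invariant factors of ∂_1 are all 1, so H_0 ≅ Z.
  H_1: rank ker ∂_1 − rank ∂_2 = (6 − 5) − 0 = 1, and there is no ∂_2, so H_1 ≅ Z.

As a check, the Euler characteristic is 6 − 6 = 0, which agrees with 1 − 1 = 0.

H_0 ≅ Z,  H_1 ≅ Z.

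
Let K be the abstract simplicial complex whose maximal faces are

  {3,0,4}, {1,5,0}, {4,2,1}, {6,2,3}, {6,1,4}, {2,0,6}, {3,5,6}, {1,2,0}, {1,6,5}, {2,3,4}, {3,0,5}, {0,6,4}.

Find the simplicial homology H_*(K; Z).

H_0 = Z,  H_1 = Z/2,  H_2 = 0.

Take the total order 0 < 1 < 2 < 3 < 4 < 5 < 6 on the vertex set. Then K (dimension 2) consists of the simplices:

  0-simplices (7): [0], [1], [2], [3], [4], [5], [6]
  1-simplices (18): [0,1], [0,2], [0,3], [0,4], [0,5], [0,6], [1,2], [1,4], [1,5], [1,6], [2,3], [2,4], [2,6], [3,4], [3,5], [3,6], [4,6], [5,6]
  2-simplices (12): [0,1,2], [0,1,5], [0,2,6], [0,3,4], [0,3,5], [0,4,6], [1,2,4], [1,4,6], [1,5,6], [2,3,4], [2,3,6], [3,5,6]

so the chain groups are C_0 ≅ Z^7, C_1 ≅ Z^18, C_2 ≅ Z^12.

The boundary map ∂_1: C_1 → C_0 is given by ∂[p,q] = [q] − [p]. For instance
  ∂[0,1] = [1] − [0].
This gives a 7×18 integer matrix of rank 6; reducing to Smith normal form yields diagonal entries (1,1,1,1,1,1).

The boundary map ∂_2: C_2 → C_1 maps a triangle to the signed sum of its edges. For instance
  ∂[0,1,5] = [1,5] − [0,5] + [0,1],
  ∂[3,5,6] = [5,6] − [3,6] + [3,5].
The resulting 18×12 matrix has rank 12, and its Smith normal form has invariant factors (1,1,1,1,1,1,1,1,1,1,1,2).

Now H_k = ker ∂_k / im ∂_{k+1}, so:

  H_0: rank C_0 − rank ∂_1 = 7 − 6 = 1, and the invariant factors of ∂_1 are all 1, so H_0 ≅ Z.
  H_1: rank ker ∂_1 − rank ∂_2 = (18 − 6) − 12 = 0, and ∂_2 has invariant factor 2 > 1, so H_1 ≅ Z/2.
  H_2: rank ker ∂_2 − rank ∂_3 = (12 − 12) − 0 = 0, and there is no ∂_3, so H_2 ≅ 0.

As a check, the Euler characteristic is 7 − 18 + 12 = 1, which agrees with 1 − 0 + 0 = 1.
(K is a triangulation of the real projective plane RP^2.)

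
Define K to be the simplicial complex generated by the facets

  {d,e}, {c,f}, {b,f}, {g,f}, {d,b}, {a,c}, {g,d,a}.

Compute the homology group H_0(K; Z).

K has 7 vertices, 9 edges, 1 triangle.
rank ∂_0 = 0, rank ∂_1 = 6 ⇒ b_0 = 7 − 0 − 6 = 1; all invariant factors of ∂_1 are 1 so no torsion. So H_0 = Z.

H_0 = Z.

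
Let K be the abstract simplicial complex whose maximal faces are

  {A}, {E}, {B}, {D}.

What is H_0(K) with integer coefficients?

H_0 ≅ Z^4.

We work with the vertex ordering A < B < D < E. The simplices of K, each written with vertices in increasing order, are:

  0-simplices (4): A, B, D, E

giving chain groups C_0 ≅ Z^4.

Computing H_k = (kernel of ∂_k) / (image of ∂_{k+1}):

  H_0: rank C_0 − rank ∂_1 = 4 − 0 = 4, and there is no ∂_1, so H_0 ≅ Z^4.

(K is a triangulation of a set of 4 points.)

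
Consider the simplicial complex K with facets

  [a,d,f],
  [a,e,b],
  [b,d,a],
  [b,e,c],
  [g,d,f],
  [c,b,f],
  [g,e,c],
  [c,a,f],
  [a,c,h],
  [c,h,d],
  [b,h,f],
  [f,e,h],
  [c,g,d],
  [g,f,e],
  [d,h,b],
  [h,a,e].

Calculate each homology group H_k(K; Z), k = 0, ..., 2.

Fix the vertex order a < b < c < d < e < f < g < h and write every simplex with vertices in increasing order. Then dim K = 2 and the simplices of K are:

  0-simplices (8): a, b, c, d, e, f, g, h
  1-simplices (24): ab, ac, ad, ae, af, ah, bc, bd, be, bf, bh, cd, ce, cf, cg, ch, df, dg, dh, ef, eg, eh, fg, fh
  2-simplices (16): abd, abe, acf, ach, adf, aeh, bce, bcf, bdh, bfh, cdg, cdh, ceg, dfg, efg, efh

Hence C_0 ≅ Z^8, C_1 ≅ Z^24, C_2 ≅ Z^16.

∂_1: C_1 → C_0 is given by ∂[p,q] = [q] − [p]. For instance
  ∂fh = h − f.
The resulting 8×24 matrix has rank 7, and its Smith normal form has invariant factors (1,1,1,1,1,1,1).

Boundary ∂_2: C_2 → C_1 sends each 2-simplex [p,q,r] to [q,r] − [p,r] + [p,q]. For instance
  ∂cdh = dh − ch + cd,
  ∂dfg = fg − dg + df.
The resulting 24×16 matrix has rank 15, and its Smith normal form has invariant factors (1,1,1,1,1,1,1,1,1,1,1,1,1,1,1).

From H_k ≅ ker(∂_k) / im(∂_{k+1}) we obtain:

  H_0: rank C_0 − rank ∂_1 = 8 − 7 = 1, and the invariant factors of ∂_1 are all 1, so H_0 ≅ Z.
  H_1: rank ker ∂_1 − rank ∂_2 = (24 − 7) − 15 = 2, and the invariant factors of ∂_2 are all 1, so H_1 ≅ Z^2.
  H_2: rank ker ∂_2 − rank ∂_3 = (16 − 15) − 0 = 1, and there is no ∂_3, so H_2 ≅ Z.

H_0 ≅ Z,  H_1 ≅ Z^2,  H_2 ≅ Z.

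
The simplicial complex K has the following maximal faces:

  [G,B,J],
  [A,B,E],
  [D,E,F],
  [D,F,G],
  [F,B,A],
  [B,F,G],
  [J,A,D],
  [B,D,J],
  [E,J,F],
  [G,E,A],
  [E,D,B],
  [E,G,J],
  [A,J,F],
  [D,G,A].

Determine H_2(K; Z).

We work with the vertex ordering A < B < D < E < F < G < J. The simplices of K, each written with vertices in increasing order, are:

  0-simplices (7): A, B, D, E, F, G, J
  1-simplices (21): AB, AD, AE, AF, AG, AJ, BD, BE, BF, BG, BJ, DE, DF, DG, DJ, EF, EG, EJ, FG, FJ, GJ
  2-simplices (14): ABE, ABF, ADG, ADJ, AEG, AFJ, BDE, BDJ, BFG, BGJ, DEF, DFG, EFJ, EGJ

Hence C_0 ≅ Z^7, C_1 ≅ Z^21, C_2 ≅ Z^14.

∂_1: C_1 → C_0 is given by ∂[p,q] = [q] − [p]. For instance
  ∂AB = B − A.
The 7×21 boundary matrix has rank 6 and Smith normal form diag(1,1,1,1,1,1).

Boundary ∂_2: C_2 → C_1 sends each 2-simplex [p,q,r] to [q,r] − [p,r] + [p,q]. For instance
  ∂BDJ = DJ − BJ + BD,
  ∂DFG = FG − DG + DF.
The 21×14 boundary matrix has rank 13 and Smith normal form diag(1,1,1,1,1,1,1,1,1,1,1,1,1).

Now H_k = ker ∂_k / im ∂_{k+1}, so:

  H_2: rank ker ∂_2 − rank ∂_3 = (14 − 13) − 0 = 1, and there is no ∂_3, so H_2 ≅ Z.

H_2 ≅ Z.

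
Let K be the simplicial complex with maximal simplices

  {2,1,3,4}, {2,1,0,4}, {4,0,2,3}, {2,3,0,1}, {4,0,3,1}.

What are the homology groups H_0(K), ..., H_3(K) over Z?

H_0 ≅ Z,  H_1 = 0,  H_2 = 0,  H_3 ≅ Z.

Order the vertices as 0 < 1 < 2 < 3 < 4. Listing each simplex with vertices in this order, K has dimension 3 with simplices:

  0-simplices (5): [0], [1], [2], [3], [4]
  1-simplices (10): [0,1], [0,2], [0,3], [0,4], [1,2], [1,3], [1,4], [2,3], [2,4], [3,4]
  2-simplices (10): [0,1,2], [0,1,3], [0,1,4], [0,2,3], [0,2,4], [0,3,4], [1,2,3], [1,2,4], [1,3,4], [2,3,4]
  3-simplices (5): [0,1,2,3], [0,1,2,4], [0,1,3,4], [0,2,3,4], [1,2,3,4]

so the chain groups are C_0 ≅ Z^5, C_1 ≅ Z^10, C_2 ≅ Z^10, C_3 ≅ Z^5.

The boundary map ∂_1: C_1 → C_0 is given by ∂[p,q] = [q] − [p].
The 5×10 boundary matrix has rank 4 and Smith normal form diag(1,1,1,1).

Boundary ∂_2: C_2 → C_1 maps a triangle to the signed sum of its edges. For instance
  ∂[1,2,4] = [2,4] − [1,4] + [1,2],
  ∂[0,3,4] = [3,4] − [0,4] + [0,3].
This gives a 10×10 integer matrix of rank 6; reducing to Smith normal form yields diagonal entries (1,1,1,1,1,1).

Boundary ∂_3: C_3 → C_2 sends each 3-simplex σ to the alternating sum Σ_i (−1)^i (σ with its i-th vertex removed). For instance
  ∂[0,1,3,4] = [1,3,4] − [0,3,4] + [0,1,4] − [0,1,3],
  ∂[1,2,3,4] = [2,3,4] − [1,3,4] + [1,2,4] − [1,2,3].
The resulting 10×5 matrix has rank 4, and its Smith normal form has invariant factors (1,1,1,1).

From H_k ≅ ker(∂_k) / im(∂_{k+1}) we obtain:

  H_0: rank C_0 − rank ∂_1 = 5 − 4 = 1, and the invariant factors of ∂_1 are all 1, so H_0 = Z.
  H_1: rank ker ∂_1 − rank ∂_2 = (10 − 4) − 6 = 0, and the invariant factors of ∂_2 are all 1, so H_1 = 0.
  H_2: rank ker ∂_2 − rank ∂_3 = (10 − 6) − 4 = 0, and the invariant factors of ∂_3 are all 1, so H_2 = 0.
  H_3: rank ker ∂_3 − rank ∂_4 = (5 − 4) − 0 = 1, and there is no ∂_4, so H_3 = Z.

(K is a triangulation of the 3-sphere S^3.)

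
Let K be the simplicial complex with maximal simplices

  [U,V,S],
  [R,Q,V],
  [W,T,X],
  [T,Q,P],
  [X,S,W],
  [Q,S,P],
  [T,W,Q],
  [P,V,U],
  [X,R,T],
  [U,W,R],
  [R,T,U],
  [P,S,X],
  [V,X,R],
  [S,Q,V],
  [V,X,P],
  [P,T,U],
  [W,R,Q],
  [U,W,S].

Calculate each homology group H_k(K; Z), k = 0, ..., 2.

Fix the vertex order P < Q < R < S < T < U < V < W < X and write every simplex with vertices in increasing order. Then dim K = 2 and the simplices of K are:

  0-simplices (9): P, Q, R, S, T, U, V, W, X
  1-simplices (27): PQ, PS, PT, PU, PV, PX, QR, QS, QT, QV, QW, RT, RU, RV, RW, RX, SU, SV, SW, SX, TU, TW, TX, UV, UW, VX, WX
  2-simplices (18): PQS, PQT, PSX, PTU, PUV, PVX, QRV, QRW, QSV, QTW, RTU, RTX, RUW, RVX, SUV, SUW, SWX, TWX

giving chain groups C_0 ≅ Z^9, C_1 ≅ Z^27, C_2 ≅ Z^18.

The boundary map ∂_1: C_1 → C_0 maps an edge to its endpoints' difference, ∂[p,q] = q − p.
This gives a 9×27 integer matrix of rank 8; reducing to Smith normal form yields diagonal entries (1,1,1,1,1,1,1,1).

Boundary ∂_2: C_2 → C_1 acts by ∂[p,q,r] = [q,r] − [p,r] + [p,q]. For instance
  ∂PVX = VX − PX + PV,
  ∂PUV = UV − PV + PU.
The resulting 27×18 matrix has rank 18, and its Smith normal form has invariant factors (1,1,1,1,1,1,1,1,1,1,1,1,1,1,1,1,1,2).

Computing H_k = (kernel of ∂_k) / (image of ∂_{k+1}):

  H_0: rank C_0 − rank ∂_1 = 9 − 8 = 1, and the invariant factors of ∂_1 are all 1, so H_0 ≅ Z.
  H_1: rank ker ∂_1 − rank ∂_2 = (27 − 8) − 18 = 1, and ∂_2 has invariant factor 2 > 1, so H_1 ≅ Z ⊕ Z/2.
  H_2: rank ker ∂_2 − rank ∂_3 = (18 − 18) − 0 = 0, and there is no ∂_3, so H_2 ≅ 0.

(K is a triangulation of the Klein bottle.)

H_0 ≅ Z,  H_1 ≅ Z ⊕ Z/2,  H_2 = 0.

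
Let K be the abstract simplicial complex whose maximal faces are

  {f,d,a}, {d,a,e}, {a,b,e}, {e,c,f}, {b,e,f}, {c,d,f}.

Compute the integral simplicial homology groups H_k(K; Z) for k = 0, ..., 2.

Take the total order a < b < c < d < e < f on the vertex set. Then K (dimension 2) consists of the simplices:

  0-simplices (6): a, b, c, d, e, f
  1-simplices (12): ab, ad, ae, af, be, bf, cd, ce, cf, de, df, ef
  2-simplices (6): abe, ade, adf, bef, cdf, cef

giving chain groups C_0 ≅ Z^6, C_1 ≅ Z^12, C_2 ≅ Z^6.

Boundary ∂_1: C_1 → C_0 sends each edge [p,q] (with p < q) to q − p. For instance
  ∂cf = f − c.
This gives a 6×12 integer matrix of rank 5; reducing to Smith normal form yields diagonal entries (1,1,1,1,1).

The boundary map ∂_2: C_2 → C_1 acts by ∂[p,q,r] = [q,r] − [p,r] + [p,q]. For instance
  ∂cdf = df − cf + cd,
  ∂adf = df − af + ad.
The 12×6 boundary matrix has rank 6 and Smith normal form diag(1,1,1,1,1,1).

Reading off H_k = ker ∂_k / im ∂_{k+1}:

  H_0: rank C_0 − rank ∂_1 = 6 − 5 = 1, and the invariant factors of ∂_1 are all 1, so H_0 = Z.
  H_1: rank ker ∂_1 − rank ∂_2 = (12 − 5) − 6 = 1, and the invariant factors of ∂_2 are all 1, so H_1 = Z.
  H_2: rank ker ∂_2 − rank ∂_3 = (6 − 6) − 0 = 0, and there is no ∂_3, so H_2 = 0.

H_0 = Z,  H_1 = Z,  H_2 = 0.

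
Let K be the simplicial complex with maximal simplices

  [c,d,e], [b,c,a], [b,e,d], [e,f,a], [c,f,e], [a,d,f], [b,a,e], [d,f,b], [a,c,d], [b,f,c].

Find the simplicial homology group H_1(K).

H_1 ≅ Z_2.

Order the vertices as a < b < c < d < e < f. Listing each simplex with vertices in this order, K has dimension 2 with simplices:

  0-simplices (6): a, b, c, d, e, f
  1-simplices (15): ab, ac, ad, ae, af, bc, bd, be, bf, cd, ce, cf, de, df, ef
  2-simplices (10): abc, abe, acd, adf, aef, bcf, bde, bdf, cde, cef

giving chain groups C_0 ≅ Z^6, C_1 ≅ Z^15, C_2 ≅ Z^10.

∂_1: C_1 → C_0 sends each edge [p,q] (with p < q) to q − p. For instance
  ∂be = e − b.
The resulting 6×15 matrix has rank 5, and its Smith normal form has invariant factors (1,1,1,1,1).

The boundary map ∂_2: C_2 → C_1 maps a triangle to the signed sum of its edges. For instance
  ∂bde = de − be + bd,
  ∂aef = ef − af + ae.
This gives a 15×10 integer matrix of rank 10; reducing to Smith normal form yields diagonal entries (1,1,1,1,1,1,1,1,1,2).

Computing H_k = (kernel of ∂_k) / (image of ∂_{k+1}):

  H_1: rank ker ∂_1 − rank ∂_2 = (15 − 5) − 10 = 0, and ∂_2 has invariant factor 2 > 1, so H_1 = Z_2.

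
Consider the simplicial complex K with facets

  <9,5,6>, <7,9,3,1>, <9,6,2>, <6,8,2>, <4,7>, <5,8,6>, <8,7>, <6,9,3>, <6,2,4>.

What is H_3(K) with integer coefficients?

H_3 ≅ 0.

Fix the vertex order 1 < 2 < 3 < 4 < 5 < 6 < 7 < 8 < 9 and write every simplex with vertices in increasing order. Then dim K = 3 and the simplices of K are:

  0-simplices (9): [1], [2], [3], [4], [5], [6], [7], [8], [9]
  1-simplices (19): [1,3], [1,7], [1,9], [2,4], [2,6], [2,8], [2,9], [3,6], [3,7], [3,9], [4,6], [4,7], [5,6], [5,8], [5,9], [6,8], [6,9], [7,8], [7,9]
  2-simplices (10): [1,3,7], [1,3,9], [1,7,9], [2,4,6], [2,6,8], [2,6,9], [3,6,9], [3,7,9], [5,6,8], [5,6,9]
  3-simplices (1): [1,3,7,9]

so the chain groups are C_0 ≅ Z^9, C_1 ≅ Z^19, C_2 ≅ Z^10, C_3 ≅ Z^1.

∂_1: C_1 → C_0 maps an edge to its endpoints' difference, ∂[p,q] = q − p. For instance
  ∂[1,3] = [3] − [1].
The 9×19 boundary matrix has rank 8 and Smith normal form diag(1,1,1,1,1,1,1,1).

Boundary ∂_2: C_2 → C_1 acts by ∂[p,q,r] = [q,r] − [p,r] + [p,q]. For instance
  ∂[1,7,9] = [7,9] − [1,9] + [1,7],
  ∂[3,7,9] = [7,9] − [3,9] + [3,7].
As a 19×10 matrix over Z this has rank 9, with invariant factors (1,1,1,1,1,1,1,1,1).

Boundary ∂_3: C_3 → C_2 sends each 3-simplex σ to the alternating sum Σ_i (−1)^i (σ with its i-th vertex removed). For instance
  ∂[1,3,7,9] = [3,7,9] − [1,7,9] + [1,3,9] − [1,3,7].
The resulting 10×1 matrix has rank 1, and its Smith normal form has invariant factors (1).

Computing H_k = (kernel of ∂_k) / (image of ∂_{k+1}):

  H_3: rank ker ∂_3 − rank ∂_4 = (1 − 1) − 0 = 0, and there is no ∂_4, so H_3 ≅ 0.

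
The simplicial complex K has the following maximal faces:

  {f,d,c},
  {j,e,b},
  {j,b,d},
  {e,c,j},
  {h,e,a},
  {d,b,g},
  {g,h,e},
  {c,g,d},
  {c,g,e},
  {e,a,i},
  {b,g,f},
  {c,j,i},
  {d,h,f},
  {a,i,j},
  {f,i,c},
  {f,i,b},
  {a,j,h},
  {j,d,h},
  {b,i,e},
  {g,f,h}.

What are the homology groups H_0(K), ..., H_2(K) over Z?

H_0 ≅ Z,  H_1 ≅ Z ⊕ Z/2,  H_2 = 0.

Order the vertices as a < b < c < d < e < f < g < h < i < j. Listing each simplex with vertices in this order, K has dimension 2 with simplices:

  0-simplices (10): a, b, c, d, e, f, g, h, i, j
  1-simplices (30): ae, ah, ai, aj, bd, be, bf, bg, bi, bj, cd, ce, cf, cg, ci, cj, df, dg, dh, dj, eg, eh, ei, ej, fg, fh, fi, gh, hj, ij
  2-simplices (20): aeh, aei, ahj, aij, bdg, bdj, bei, bej, bfg, bfi, cdf, cdg, ceg, cej, cfi, cij, dfh, dhj, egh, fgh

so the chain groups are C_0 ≅ Z^10, C_1 ≅ Z^30, C_2 ≅ Z^20.

The boundary map ∂_1: C_1 → C_0 sends each edge [p,q] (with p < q) to q − p. For instance
  ∂cj = j − c.
As a 10×30 matrix over Z this has rank 9, with invariant factors (1,1,1,1,1,1,1,1,1).

∂_2: C_2 → C_1 sends each 2-simplex [p,q,r] to [q,r] − [p,r] + [p,q]. For instance
  ∂dhj = hj − dj + dh,
  ∂dfh = fh − dh + df.
As a 30×20 matrix over Z this has rank 20, with invariant factors (1,1,1,1,1,1,1,1,1,1,1,1,1,1,1,1,1,1,1,2).

From H_k ≅ ker(∂_k) / im(∂_{k+1}) we obtain:

  H_0: rank C_0 − rank ∂_1 = 10 − 9 = 1, and the invariant factors of ∂_1 are all 1, so H_0 = Z.
  H_1: rank ker ∂_1 − rank ∂_2 = (30 − 9) − 20 = 1, and ∂_2 has invariant factor 2 > 1, so H_1 = Z ⊕ Z/2.
  H_2: rank ker ∂_2 − rank ∂_3 = (20 − 20) − 0 = 0, and there is no ∂_3, so H_2 = 0.

(K is a triangulation of the Klein bottle.)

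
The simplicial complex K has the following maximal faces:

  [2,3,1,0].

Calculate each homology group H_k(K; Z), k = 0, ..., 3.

Fix the vertex order 0 < 1 < 2 < 3 and write every simplex with vertices in increasing order. Then dim K = 3 and the simplices of K are:

  0-simplices (4): [0], [1], [2], [3]
  1-simplices (6): [0,1], [0,2], [0,3], [1,2], [1,3], [2,3]
  2-simplices (4): [0,1,2], [0,1,3], [0,2,3], [1,2,3]
  3-simplices (1): [0,1,2,3]

Hence C_0 ≅ Z^4, C_1 ≅ Z^6, C_2 ≅ Z^4, C_3 ≅ Z^1.

∂_1: C_1 → C_0 is given by ∂[p,q] = [q] − [p]. For instance
  ∂[0,3] = [3] − [0].
The 4×6 boundary matrix has rank 3 and Smith normal form diag(1,1,1).

Boundary ∂_2: C_2 → C_1 maps a triangle to the signed sum of its edges. For instance
  ∂[0,1,3] = [1,3] − [0,3] + [0,1],
  ∂[0,1,2] = [1,2] − [0,2] + [0,1].
This gives a 6×4 integer matrix of rank 3; reducing to Smith normal form yields diagonal entries (1,1,1).

Boundary ∂_3: C_3 → C_2 sends each 3-simplex σ to the alternating sum Σ_i (−1)^i (σ with its i-th vertex removed). For instance
  ∂[0,1,2,3] = [1,2,3] − [0,2,3] + [0,1,3] − [0,1,2].
The resulting 4×1 matrix has rank 1, and its Smith normal form has invariant factors (1).

Now H_k = ker ∂_k / im ∂_{k+1}, so:

  H_0: rank C_0 − rank ∂_1 = 4 − 3 = 1, and the invariant factors of ∂_1 are all 1, so H_0 = Z.
  H_1: rank ker ∂_1 − rank ∂_2 = (6 − 3) − 3 = 0, and the invariant factors of ∂_2 are all 1, so H_1 = 0.
  H_2: rank ker ∂_2 − rank ∂_3 = (4 − 3) − 1 = 0, and the invariant factors of ∂_3 are all 1, so H_2 = 0.
  H_3: rank ker ∂_3 − rank ∂_4 = (1 − 1) − 0 = 0, and there is no ∂_4, so H_3 = 0.

As a check, the Euler characteristic is 4 − 6 + 4 − 1 = 1, which agrees with 1 − 0 + 0 − 0 = 1.

H_0 = Z,  H_1 = 0,  H_2 = 0,  H_3 = 0.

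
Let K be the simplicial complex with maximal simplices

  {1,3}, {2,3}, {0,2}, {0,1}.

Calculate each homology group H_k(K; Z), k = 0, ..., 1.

K has 4 vertices, 4 edges.
rank ∂_0 = 0, rank ∂_1 = 3 ⇒ b_0 = 4 − 0 − 3 = 1; all invariant factors of ∂_1 are 1 so no torsion. So H_0 ≅ Z.
rank ∂_1 = 3, rank ∂_2 = 0 ⇒ b_1 = 4 − 3 − 0 = 1. So H_1 ≅ Z.

H_0 = Z,  H_1 = Z.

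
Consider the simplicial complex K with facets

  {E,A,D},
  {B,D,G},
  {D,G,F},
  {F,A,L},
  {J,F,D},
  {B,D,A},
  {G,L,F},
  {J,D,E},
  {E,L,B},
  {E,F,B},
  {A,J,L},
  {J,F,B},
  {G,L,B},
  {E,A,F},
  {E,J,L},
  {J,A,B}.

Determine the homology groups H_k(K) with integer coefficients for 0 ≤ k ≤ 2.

H_0 = Z,  H_1 = Z^2,  H_2 = Z.

K has 8 vertices, 24 edges, 16 triangles.
rank ∂_0 = 0, rank ∂_1 = 7 ⇒ b_0 = 8 − 0 − 7 = 1; all invariant factors of ∂_1 are 1 so no torsion. So H_0 ≅ Z.
rank ∂_1 = 7, rank ∂_2 = 15 ⇒ b_1 = 24 − 7 − 15 = 2; all invariant factors of ∂_2 are 1 so no torsion. So H_1 ≅ Z^2.
rank ∂_2 = 15, rank ∂_3 = 0 ⇒ b_2 = 16 − 15 − 0 = 1. So H_2 ≅ Z.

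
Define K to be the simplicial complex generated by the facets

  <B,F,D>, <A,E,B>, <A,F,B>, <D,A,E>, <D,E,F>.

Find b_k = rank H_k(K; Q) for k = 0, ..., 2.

b_0 = 1, b_1 = 1, b_2 = 0.

Take the total order A < B < D < E < F on the vertex set. Then K (dimension 2) consists of the simplices:

  0-simplices (5): A, B, D, E, F
  1-simplices (10): AB, AD, AE, AF, BD, BE, BF, DE, DF, EF
  2-simplices (5): ABE, ABF, ADE, BDF, DEF

so the chain groups are C_0 ≅ Z^5, C_1 ≅ Z^10, C_2 ≅ Z^5.

Boundary ∂_1: C_1 → C_0 sends each edge [p,q] (with p < q) to q − p. For instance
  ∂AE = E − A.
As a 5×10 matrix over Z this has rank 4, with invariant factors (1,1,1,1).

The boundary map ∂_2: C_2 → C_1 maps a triangle to the signed sum of its edges. For instance
  ∂ABF = BF − AF + AB,
  ∂DEF = EF − DF + DE.
As a 10×5 matrix over Z this has rank 5, with invariant factors (1,1,1,1,1).

Reading off H_k = ker ∂_k / im ∂_{k+1}:

  H_0: rank C_0 − rank ∂_1 = 5 − 4 = 1, and the invariant factors of ∂_1 are all 1, so H_0 = Z.
  H_1: rank ker ∂_1 − rank ∂_2 = (10 − 4) − 5 = 1, and the invariant factors of ∂_2 are all 1, so H_1 = Z.
  H_2: rank ker ∂_2 − rank ∂_3 = (5 − 5) − 0 = 0, and there is no ∂_3, so H_2 = 0.

Hence the Betti numbers are b_0 = 1, b_1 = 1, b_2 = 0.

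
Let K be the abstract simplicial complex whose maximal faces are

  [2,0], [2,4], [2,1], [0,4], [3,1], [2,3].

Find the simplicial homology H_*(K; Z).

H_0 = Z,  H_1 = Z^2.

Order the vertices as 0 < 1 < 2 < 3 < 4. Listing each simplex with vertices in this order, K has dimension 1 with simplices:

  0-simplices (5): [0], [1], [2], [3], [4]
  1-simplices (6): [0,2], [0,4], [1,2], [1,3], [2,3], [2,4]

Hence C_0 ≅ Z^5, C_1 ≅ Z^6.

The boundary map ∂_1: C_1 → C_0 maps an edge to its endpoints' difference, ∂[p,q] = q − p.
This gives a 5×6 integer matrix of rank 4; reducing to Smith normal form yields diagonal entries (1,1,1,1).

Reading off H_k = ker ∂_k / im ∂_{k+1}:

  H_0: rank C_0 − rank ∂_1 = 5 − 4 = 1, and the invariant factors of ∂_1 are all 1, so H_0 = Z.
  H_1: rank ker ∂_1 − rank ∂_2 = (6 − 4) − 0 = 2, and there is no ∂_2, so H_1 = Z^2.

As a check, the Euler characteristic is 5 − 6 = -1, which agrees with 1 − 2 = -1.
(K is a triangulation of a wedge of 2 circles.)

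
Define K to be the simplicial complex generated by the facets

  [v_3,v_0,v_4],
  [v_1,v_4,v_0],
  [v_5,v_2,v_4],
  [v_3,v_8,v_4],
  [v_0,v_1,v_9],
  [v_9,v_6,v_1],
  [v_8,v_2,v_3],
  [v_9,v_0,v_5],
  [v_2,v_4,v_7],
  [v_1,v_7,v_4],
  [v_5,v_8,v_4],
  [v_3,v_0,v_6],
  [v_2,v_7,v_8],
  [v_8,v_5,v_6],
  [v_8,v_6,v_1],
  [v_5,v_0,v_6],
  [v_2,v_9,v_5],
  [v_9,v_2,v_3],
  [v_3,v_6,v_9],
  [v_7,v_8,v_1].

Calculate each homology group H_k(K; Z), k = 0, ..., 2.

We work with the vertex ordering v_0 < v_1 < v_2 < v_3 < v_4 < v_5 < v_6 < v_7 < v_8 < v_9. The simplices of K, each written with vertices in increasing order, are:

  0-simplices (10): [v_0], [v_1], [v_2], [v_3], [v_4], [v_5], [v_6], [v_7], [v_8], [v_9]
  1-simplices (30): (30 of them)
  2-simplices (20): (20 of them)

so the chain groups are C_0 ≅ Z^10, C_1 ≅ Z^30, C_2 ≅ Z^20.

The boundary map ∂_1: C_1 → C_0 sends each edge [p,q] (with p < q) to q − p. For instance
  ∂[v_0,v_6] = [v_6] − [v_0].
This gives a 10×30 integer matrix of rank 9; reducing to Smith normal form yields diagonal entries (1,1,1,1,1,1,1,1,1).

∂_2: C_2 → C_1 acts by ∂[p,q,r] = [q,r] − [p,r] + [p,q]. For instance
  ∂[v_4,v_5,v_8] = [v_5,v_8] − [v_4,v_8] + [v_4,v_5],
  ∂[v_1,v_6,v_8] = [v_6,v_8] − [v_1,v_8] + [v_1,v_6].
This gives a 30×20 integer matrix of rank 20; reducing to Smith normal form yields diagonal entries (1,1,1,1,1,1,1,1,1,1,1,1,1,1,1,1,1,1,1,2).

Now H_k = ker ∂_k / im ∂_{k+1}, so:

  H_0: rank C_0 − rank ∂_1 = 10 − 9 = 1, and the invariant factors of ∂_1 are all 1, so H_0 = Z.
  H_1: rank ker ∂_1 − rank ∂_2 = (30 − 9) − 20 = 1, and ∂_2 has invariant factor 2 > 1, so H_1 = Z ⊕ Z/2Z.
  H_2: rank ker ∂_2 − rank ∂_3 = (20 − 20) − 0 = 0, and there is no ∂_3, so H_2 = 0.

As a check, the Euler characteristic is 10 − 30 + 20 = 0, which agrees with 1 − 1 + 0 = 0.

H_0 = Z,  H_1 = Z ⊕ Z/2Z,  H_2 = 0.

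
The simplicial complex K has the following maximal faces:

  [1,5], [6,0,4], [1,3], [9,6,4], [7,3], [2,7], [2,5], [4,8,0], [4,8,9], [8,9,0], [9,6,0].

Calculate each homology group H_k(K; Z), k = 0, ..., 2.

Order the vertices as 0 < 1 < 2 < 3 < 4 < 5 < 6 < 7 < 8 < 9. Listing each simplex with vertices in this order, K has dimension 2 with simplices:

  0-simplices (10): [0], [1], [2], [3], [4], [5], [6], [7], [8], [9]
  1-simplices (14): [0,4], [0,6], [0,8], [0,9], [1,3], [1,5], [2,5], [2,7], [3,7], [4,6], [4,8], [4,9], [6,9], [8,9]
  2-simplices (6): [0,4,6], [0,4,8], [0,6,9], [0,8,9], [4,6,9], [4,8,9]

Hence C_0 ≅ Z^10, C_1 ≅ Z^14, C_2 ≅ Z^6.

∂_1: C_1 → C_0 is given by ∂[p,q] = [q] − [p].
The resulting 10×14 matrix has rank 8, and its Smith normal form has invariant factors (1,1,1,1,1,1,1,1).

The boundary map ∂_2: C_2 → C_1 sends each 2-simplex [p,q,r] to [q,r] − [p,r] + [p,q]. For instance
  ∂[0,4,6] = [4,6] − [0,6] + [0,4],
  ∂[4,6,9] = [6,9] − [4,9] + [4,6].
The resulting 14×6 matrix has rank 5, and its Smith normal form has invariant factors (1,1,1,1,1).

Reading off H_k = ker ∂_k / im ∂_{k+1}:

  H_0: rank C_0 − rank ∂_1 = 10 − 8 = 2, and the invariant factors of ∂_1 are all 1, so H_0 = Z^2.
  H_1: rank ker ∂_1 − rank ∂_2 = (14 − 8) − 5 = 1, and the invariant factors of ∂_2 are all 1, so H_1 = Z.
  H_2: rank ker ∂_2 − rank ∂_3 = (6 − 5) − 0 = 1, and there is no ∂_3, so H_2 = Z.

As a check, the Euler characteristic is 10 − 14 + 6 = 2, which agrees with 2 − 1 + 1 = 2.

H_0 = Z^2,  H_1 = Z,  H_2 = Z.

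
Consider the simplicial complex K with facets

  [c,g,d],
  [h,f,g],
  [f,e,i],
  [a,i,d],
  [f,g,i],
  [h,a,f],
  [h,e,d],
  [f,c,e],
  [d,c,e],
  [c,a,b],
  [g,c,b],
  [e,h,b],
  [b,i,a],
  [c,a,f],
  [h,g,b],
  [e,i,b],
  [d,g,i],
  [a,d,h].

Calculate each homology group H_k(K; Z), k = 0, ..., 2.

H_0 = Z,  H_1 = Z^2,  H_2 = Z.

Order the vertices as a < b < c < d < e < f < g < h < i. Listing each simplex with vertices in this order, K has dimension 2 with simplices:

  0-simplices (9): a, b, c, d, e, f, g, h, i
  1-simplices (27): ab, ac, ad, af, ah, ai, bc, be, bg, bh, bi, cd, ce, cf, cg, de, dg, dh, di, ef, eh, ei, fg, fh, fi, gh, gi
  2-simplices (18): abc, abi, acf, adh, adi, afh, bcg, beh, bei, bgh, cde, cdg, cef, deh, dgi, efi, fgh, fgi

Hence C_0 ≅ Z^9, C_1 ≅ Z^27, C_2 ≅ Z^18.

The boundary map ∂_1: C_1 → C_0 is given by ∂[p,q] = [q] − [p]. For instance
  ∂di = i − d.
As a 9×27 matrix over Z this has rank 8, with invariant factors (1,1,1,1,1,1,1,1).

∂_2: C_2 → C_1 acts by ∂[p,q,r] = [q,r] − [p,r] + [p,q]. For instance
  ∂dgi = gi − di + dg,
  ∂bcg = cg − bg + bc.
This gives a 27×18 integer matrix of rank 17; reducing to Smith normal form yields diagonal entries (1,1,1,1,1,1,1,1,1,1,1,1,1,1,1,1,1).

Now H_k = ker ∂_k / im ∂_{k+1}, so:

  H_0: rank C_0 − rank ∂_1 = 9 − 8 = 1, and the invariant factors of ∂_1 are all 1, so H_0 = Z.
  H_1: rank ker ∂_1 − rank ∂_2 = (27 − 8) − 17 = 2, and the invariant factors of ∂_2 are all 1, so H_1 = Z^2.
  H_2: rank ker ∂_2 − rank ∂_3 = (18 − 17) − 0 = 1, and there is no ∂_3, so H_2 = Z.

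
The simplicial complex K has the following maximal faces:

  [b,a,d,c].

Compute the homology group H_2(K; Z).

K has 4 vertices, 6 edges, 4 triangles, 1 3-simplex.
rank ∂_2 = 3, rank ∂_3 = 1 ⇒ b_2 = 4 − 3 − 1 = 0; all invariant factors of ∂_3 are 1 so no torsion. So H_2 = 0.

H_2 ≅ 0.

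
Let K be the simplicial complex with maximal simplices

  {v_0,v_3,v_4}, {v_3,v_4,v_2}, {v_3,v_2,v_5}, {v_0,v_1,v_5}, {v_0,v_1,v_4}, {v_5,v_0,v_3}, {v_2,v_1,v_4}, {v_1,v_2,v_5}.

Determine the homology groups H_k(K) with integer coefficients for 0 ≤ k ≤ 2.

H_0 ≅ Z,  H_1 = 0,  H_2 ≅ Z.

Fix the vertex order v_0 < v_1 < v_2 < v_3 < v_4 < v_5 and write every simplex with vertices in increasing order. Then dim K = 2 and the simplices of K are:

  0-simplices (6): [v_0], [v_1], [v_2], [v_3], [v_4], [v_5]
  1-simplices (12): [v_0,v_1], [v_0,v_3], [v_0,v_4], [v_0,v_5], [v_1,v_2], [v_1,v_4], [v_1,v_5], [v_2,v_3], [v_2,v_4], [v_2,v_5], [v_3,v_4], [v_3,v_5]
  2-simplices (8): [v_0,v_1,v_4], [v_0,v_1,v_5], [v_0,v_3,v_4], [v_0,v_3,v_5], [v_1,v_2,v_4], [v_1,v_2,v_5], [v_2,v_3,v_4], [v_2,v_3,v_5]

so the chain groups are C_0 ≅ Z^6, C_1 ≅ Z^12, C_2 ≅ Z^8.

Boundary ∂_1: C_1 → C_0 sends each edge [p,q] (with p < q) to q − p.
The 6×12 boundary matrix has rank 5 and Smith normal form diag(1,1,1,1,1).

The boundary map ∂_2: C_2 → C_1 maps a triangle to the signed sum of its edges. For instance
  ∂[v_0,v_1,v_5] = [v_1,v_5] − [v_0,v_5] + [v_0,v_1],
  ∂[v_1,v_2,v_4] = [v_2,v_4] − [v_1,v_4] + [v_1,v_2].
The resulting 12×8 matrix has rank 7, and its Smith normal form has invariant factors (1,1,1,1,1,1,1).

Computing H_k = (kernel of ∂_k) / (image of ∂_{k+1}):

  H_0: rank C_0 − rank ∂_1 = 6 − 5 = 1, and the invariant factors of ∂_1 are all 1, so H_0 = Z.
  H_1: rank ker ∂_1 − rank ∂_2 = (12 − 5) − 7 = 0, and the invariant factors of ∂_2 are all 1, so H_1 = 0.
  H_2: rank ker ∂_2 − rank ∂_3 = (8 − 7) − 0 = 1, and there is no ∂_3, so H_2 = Z.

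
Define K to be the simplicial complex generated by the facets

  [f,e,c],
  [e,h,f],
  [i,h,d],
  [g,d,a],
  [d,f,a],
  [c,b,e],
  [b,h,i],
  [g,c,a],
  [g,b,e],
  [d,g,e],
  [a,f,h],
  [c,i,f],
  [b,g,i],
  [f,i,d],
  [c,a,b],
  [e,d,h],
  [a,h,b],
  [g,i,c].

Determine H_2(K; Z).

H_2 ≅ 0.

Order the vertices as a < b < c < d < e < f < g < h < i. Listing each simplex with vertices in this order, K has dimension 2 with simplices:

  0-simplices (9): a, b, c, d, e, f, g, h, i
  1-simplices (27): ab, ac, ad, af, ag, ah, bc, be, bg, bh, bi, ce, cf, cg, ci, de, df, dg, dh, di, ef, eg, eh, fh, fi, gi, hi
  2-simplices (18): abc, abh, acg, adf, adg, afh, bce, beg, bgi, bhi, cef, cfi, cgi, deg, deh, dfi, dhi, efh

so the chain groups are C_0 ≅ Z^9, C_1 ≅ Z^27, C_2 ≅ Z^18.

The boundary map ∂_1: C_1 → C_0 maps an edge to its endpoints' difference, ∂[p,q] = q − p.
This gives a 9×27 integer matrix of rank 8; reducing to Smith normal form yields diagonal entries (1,1,1,1,1,1,1,1).

∂_2: C_2 → C_1 sends each 2-simplex [p,q,r] to [q,r] − [p,r] + [p,q]. For instance
  ∂bgi = gi − bi + bg,
  ∂beg = eg − bg + be.
The resulting 27×18 matrix has rank 18, and its Smith normal form has invariant factors (1,1,1,1,1,1,1,1,1,1,1,1,1,1,1,1,1,2).

Computing H_k = (kernel of ∂_k) / (image of ∂_{k+1}):

  H_2: rank ker ∂_2 − rank ∂_3 = (18 − 18) − 0 = 0, and there is no ∂_3, so H_2 = 0.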